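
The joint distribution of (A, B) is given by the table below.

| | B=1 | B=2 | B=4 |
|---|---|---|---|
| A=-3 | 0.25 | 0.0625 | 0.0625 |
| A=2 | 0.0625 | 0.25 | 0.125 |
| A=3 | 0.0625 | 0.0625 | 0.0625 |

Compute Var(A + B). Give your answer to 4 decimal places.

9.8711

E[A] = 0.3125,  E[B] = 2.125,  E[AB] = 1.5625
Var(A) = 6.8125 − (0.3125)² = 6.71484375;  Var(B) = 5.875 − (2.125)² = 1.359375
cov(A,B) = 1.5625 − (0.3125)(2.125) = 0.8984375
Var(A + B) = (1)²·6.71484375 + (1)²·1.359375 + 2·(1)·(1)·0.8984375 = 9.87109375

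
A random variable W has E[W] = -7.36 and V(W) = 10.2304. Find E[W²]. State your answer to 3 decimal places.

E[W²] = V(W) + (E[W])² = 10.2304 + (-7.36)² = 64.4

64.400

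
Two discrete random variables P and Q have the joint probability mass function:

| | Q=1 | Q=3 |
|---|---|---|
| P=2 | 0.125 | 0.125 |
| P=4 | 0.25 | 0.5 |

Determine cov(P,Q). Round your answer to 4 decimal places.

0.1250

E[P] = 3.5,  E[Q] = 2.25
E[PQ] = 8
cov(P,Q) = E[PQ] − E[P]E[Q] = 8 − (3.5)(2.25) = 0.125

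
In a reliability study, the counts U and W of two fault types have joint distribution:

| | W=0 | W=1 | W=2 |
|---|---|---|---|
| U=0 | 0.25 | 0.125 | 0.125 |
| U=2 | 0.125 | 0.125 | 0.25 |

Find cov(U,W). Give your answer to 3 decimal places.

0.250

E[U] = 1,  E[W] = 1
E[UW] = 1.25
cov(U,W) = E[UW] − E[U]E[W] = 1.25 − (1)(1) = 0.25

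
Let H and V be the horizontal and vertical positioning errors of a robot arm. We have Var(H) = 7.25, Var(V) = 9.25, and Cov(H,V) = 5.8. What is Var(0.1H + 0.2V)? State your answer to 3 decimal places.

0.675

Var(0.1H + 0.2V) = (0.1)²·Var(H) + (0.2)²·Var(V) + 2·(0.1)·(0.2)·Cov(H,V)
= 0.01·7.25 + 0.04·9.25 + 0.04·5.8 = 0.6745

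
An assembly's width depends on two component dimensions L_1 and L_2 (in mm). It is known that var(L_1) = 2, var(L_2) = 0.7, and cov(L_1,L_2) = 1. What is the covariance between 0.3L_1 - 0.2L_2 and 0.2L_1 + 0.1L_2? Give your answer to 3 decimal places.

cov(0.3L_1 - 0.2L_2, 0.2L_1 + 0.1L_2) = (0.3)(0.2)var(L_1) + (-0.2)(0.1)var(L_2) + [(0.3)(0.1) + (-0.2)(0.2)]cov(L_1,L_2)
= 0.06·2 + -0.02·0.7 + -0.01·1 = 0.096

0.096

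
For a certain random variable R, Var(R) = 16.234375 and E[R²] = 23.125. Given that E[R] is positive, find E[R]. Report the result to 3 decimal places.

2.625

(E[R])² = E[R²] − Var(R) = 23.125 − 16.234375 = 6.890625
E[R] = √6.890625 = 2.625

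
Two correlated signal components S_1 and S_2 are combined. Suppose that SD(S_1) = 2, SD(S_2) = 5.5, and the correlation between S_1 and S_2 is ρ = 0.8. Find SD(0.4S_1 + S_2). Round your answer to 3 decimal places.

var(S_1) = (2)² = 4;  var(S_2) = (5.5)² = 30.25
Cov(S_1,S_2) = ρ·SD(S_1)·SD(S_2) = 0.8·2·5.5 = 8.8
var(0.4S_1 + S_2) = (0.4)²·var(S_1) + (1)²·var(S_2) + 2·(0.4)·(1)·Cov(S_1,S_2)
= 0.16·4 + 1·30.25 + 0.8·8.8 = 37.93
SD(0.4S_1 + S_2) = √37.93 ≈ 6.159

6.159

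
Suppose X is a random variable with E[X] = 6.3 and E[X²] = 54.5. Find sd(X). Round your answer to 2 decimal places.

Var(X) = 54.5 − (6.3)² = 14.81
sd(X) = √14.81 ≈ 3.85

3.85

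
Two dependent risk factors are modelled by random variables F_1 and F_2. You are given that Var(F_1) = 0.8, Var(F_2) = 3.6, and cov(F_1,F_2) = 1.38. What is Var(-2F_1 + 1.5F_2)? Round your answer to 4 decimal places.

Var(-2F_1 + 1.5F_2) = (-2)²·Var(F_1) + (1.5)²·Var(F_2) + 2·(-2)·(1.5)·cov(F_1,F_2)
= 4·0.8 + 2.25·3.6 + -6·1.38 = 3.02

3.0200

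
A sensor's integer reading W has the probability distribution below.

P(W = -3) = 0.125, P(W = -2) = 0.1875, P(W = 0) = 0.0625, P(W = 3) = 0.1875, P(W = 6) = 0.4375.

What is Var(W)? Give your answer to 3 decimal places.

13.371

E[W] = (-3)(0.125) + (-2)(0.1875) + (0)(0.0625) + (3)(0.1875) + (6)(0.4375) = 2.4375
E[W²] = (-3)²(0.125) + (-2)²(0.1875) + (0)²(0.0625) + (3)²(0.1875) + (6)²(0.4375) = 19.3125
Var(W) = E[W²] − (E[W])² = 19.3125 − (2.4375)² = 13.37109375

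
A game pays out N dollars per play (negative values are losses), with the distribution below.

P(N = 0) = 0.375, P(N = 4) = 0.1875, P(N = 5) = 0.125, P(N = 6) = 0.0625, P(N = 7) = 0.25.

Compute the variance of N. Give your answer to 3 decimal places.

8.375

E[N] = (0)(0.375) + (4)(0.1875) + (5)(0.125) + (6)(0.0625) + (7)(0.25) = 3.5
E[N²] = (0)²(0.375) + (4)²(0.1875) + (5)²(0.125) + (6)²(0.0625) + (7)²(0.25) = 20.625
Var(N) = E[N²] − (E[N])² = 20.625 − (3.5)² = 8.375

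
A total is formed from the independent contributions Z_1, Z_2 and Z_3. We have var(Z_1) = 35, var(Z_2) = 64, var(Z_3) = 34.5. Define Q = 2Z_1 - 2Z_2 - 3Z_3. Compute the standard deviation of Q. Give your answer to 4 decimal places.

By independence, var(Q) = (2)²var(Z_1) + (-2)²var(Z_2) + (-3)²var(Z_3)
= (2)²·35 + (-2)²·64 + (-3)²·34.5 = 706.5
σ(Q) = √706.5 ≈ 26.5801

26.5801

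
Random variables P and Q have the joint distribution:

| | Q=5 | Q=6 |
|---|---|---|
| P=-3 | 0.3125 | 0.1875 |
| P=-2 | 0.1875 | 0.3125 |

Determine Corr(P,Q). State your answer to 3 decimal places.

E[P] = -2.5,  E[Q] = 5.5
E[PQ] = -13.6875
Cov(P,Q) = E[PQ] − E[P]E[Q] = -13.6875 − (-2.5)(5.5) = 0.0625
var(P) = 0.25,  var(Q) = 0.25
ρ = 0.0625 / √(0.25·0.25) ≈ 0.250

0.250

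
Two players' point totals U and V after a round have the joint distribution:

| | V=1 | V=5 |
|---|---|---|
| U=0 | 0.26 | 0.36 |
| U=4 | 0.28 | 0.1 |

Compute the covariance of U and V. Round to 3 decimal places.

-1.197

E[U] = 1.52,  E[V] = 2.84
E[UV] = 3.12
Cov(U,V) = E[UV] − E[U]E[V] = 3.12 − (1.52)(2.84) = -1.1968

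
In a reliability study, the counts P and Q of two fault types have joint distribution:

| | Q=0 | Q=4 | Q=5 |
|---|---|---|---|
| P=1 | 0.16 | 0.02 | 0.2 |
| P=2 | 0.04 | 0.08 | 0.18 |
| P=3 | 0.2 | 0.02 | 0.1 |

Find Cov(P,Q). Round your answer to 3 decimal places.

-0.327

E[P] = 1.94,  E[Q] = 2.88
E[PQ] = 5.26
Cov(P,Q) = E[PQ] − E[P]E[Q] = 5.26 − (1.94)(2.88) = -0.3272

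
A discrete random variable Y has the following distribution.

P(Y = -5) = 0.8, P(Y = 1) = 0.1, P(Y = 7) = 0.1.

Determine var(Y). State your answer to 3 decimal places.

E[Y] = (-5)(0.8) + (1)(0.1) + (7)(0.1) = -3.2
E[Y²] = (-5)²(0.8) + (1)²(0.1) + (7)²(0.1) = 25
var(Y) = E[Y²] − (E[Y])² = 25 − (-3.2)² = 14.76

14.760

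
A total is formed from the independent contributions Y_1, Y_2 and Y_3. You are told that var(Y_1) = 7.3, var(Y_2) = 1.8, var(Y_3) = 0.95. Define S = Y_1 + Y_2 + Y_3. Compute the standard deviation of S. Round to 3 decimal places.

By independence, var(S) = (1)²var(Y_1) + (1)²var(Y_2) + (1)²var(Y_3)
= (1)²·7.3 + (1)²·1.8 + (1)²·0.95 = 10.05
sd(S) = √10.05 ≈ 3.170

3.170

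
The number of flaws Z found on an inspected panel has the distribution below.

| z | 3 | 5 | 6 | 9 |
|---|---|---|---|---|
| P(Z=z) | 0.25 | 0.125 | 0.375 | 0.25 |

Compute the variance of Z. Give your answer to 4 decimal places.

4.6094

E[Z] = (3)(0.25) + (5)(0.125) + (6)(0.375) + (9)(0.25) = 5.875
E[Z²] = (3)²(0.25) + (5)²(0.125) + (6)²(0.375) + (9)²(0.25) = 39.125
Var(Z) = E[Z²] − (E[Z])² = 39.125 − (5.875)² = 4.609375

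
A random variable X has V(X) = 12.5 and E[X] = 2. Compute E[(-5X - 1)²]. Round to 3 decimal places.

433.500

E[-5X - 1] = -5·2 − 1 = -11
V(-5X - 1) = (-5)²·12.5 = 312.5
E[(-5X - 1)²] = V((-5X - 1)) + (E[(-5X - 1)])² = 312.5 + (-11)² = 433.5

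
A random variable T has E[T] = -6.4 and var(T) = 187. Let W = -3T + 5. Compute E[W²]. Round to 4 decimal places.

2268.6400

E[-3T + 5] = -3·-6.4 + 5 = 24.2
var(-3T + 5) = (-3)²·187 = 1683
E[W²] = var(W) + (E[W])² = 1683 + (24.2)² = 2268.64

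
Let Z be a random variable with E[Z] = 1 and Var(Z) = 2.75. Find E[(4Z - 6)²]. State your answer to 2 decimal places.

E[4Z - 6] = 4·1 − 6 = -2
Var(4Z - 6) = (4)²·2.75 = 44
E[(4Z - 6)²] = Var((4Z - 6)) + (E[(4Z - 6)])² = 44 + (-2)² = 48

48.00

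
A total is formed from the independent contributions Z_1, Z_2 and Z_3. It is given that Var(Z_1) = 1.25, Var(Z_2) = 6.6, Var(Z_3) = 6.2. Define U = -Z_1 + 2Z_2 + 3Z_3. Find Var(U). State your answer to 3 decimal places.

By independence, Var(U) = (-1)²Var(Z_1) + (2)²Var(Z_2) + (3)²Var(Z_3)
= (-1)²·1.25 + (2)²·6.6 + (3)²·6.2 = 83.45

83.450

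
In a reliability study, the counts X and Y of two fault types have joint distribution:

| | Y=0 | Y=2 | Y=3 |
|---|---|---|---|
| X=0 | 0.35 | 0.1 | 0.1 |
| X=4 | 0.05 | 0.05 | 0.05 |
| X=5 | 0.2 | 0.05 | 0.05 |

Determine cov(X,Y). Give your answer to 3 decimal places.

E[X] = 2.1,  E[Y] = 1
E[XY] = 2.25
cov(X,Y) = E[XY] − E[X]E[Y] = 2.25 − (2.1)(1) = 0.15

0.150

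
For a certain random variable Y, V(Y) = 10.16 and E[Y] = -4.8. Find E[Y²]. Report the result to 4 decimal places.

33.2000

E[Y²] = V(Y) + (E[Y])² = 10.16 + (-4.8)² = 33.2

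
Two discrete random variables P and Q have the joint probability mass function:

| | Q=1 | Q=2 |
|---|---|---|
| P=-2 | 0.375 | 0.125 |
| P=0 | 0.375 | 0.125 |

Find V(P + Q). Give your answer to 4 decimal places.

1.1875

E[P] = -1,  E[Q] = 1.25,  E[PQ] = -1.25
V(P) = 2 − (-1)² = 1;  V(Q) = 1.75 − (1.25)² = 0.1875
Cov(P,Q) = -1.25 − (-1)(1.25) = 0
V(P + Q) = (1)²·1 + (1)²·0.1875 + 2·(1)·(1)·0 = 1.1875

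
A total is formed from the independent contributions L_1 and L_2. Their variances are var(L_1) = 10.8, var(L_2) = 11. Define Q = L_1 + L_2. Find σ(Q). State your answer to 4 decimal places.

4.6690

By independence, var(Q) = (1)²var(L_1) + (1)²var(L_2)
= (1)²·10.8 + (1)²·11 = 21.8
σ(Q) = √21.8 ≈ 4.6690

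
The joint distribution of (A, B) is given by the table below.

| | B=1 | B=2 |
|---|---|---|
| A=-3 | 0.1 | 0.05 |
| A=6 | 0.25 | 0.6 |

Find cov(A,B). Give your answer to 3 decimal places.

E[A] = 4.65,  E[B] = 1.65
E[AB] = 8.1
cov(A,B) = E[AB] − E[A]E[B] = 8.1 − (4.65)(1.65) = 0.4275

0.428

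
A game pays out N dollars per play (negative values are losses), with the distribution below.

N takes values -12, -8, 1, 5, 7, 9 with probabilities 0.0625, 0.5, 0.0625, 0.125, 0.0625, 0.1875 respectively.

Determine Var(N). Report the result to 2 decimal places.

E[N] = (-12)(0.0625) + (-8)(0.5) + (1)(0.0625) + (5)(0.125) + (7)(0.0625) + (9)(0.1875) = -1.9375
E[N²] = (-12)²(0.0625) + (-8)²(0.5) + (1)²(0.0625) + (5)²(0.125) + (7)²(0.0625) + (9)²(0.1875) = 62.4375
Var(N) = E[N²] − (E[N])² = 62.4375 − (-1.9375)² = 58.68359375

58.68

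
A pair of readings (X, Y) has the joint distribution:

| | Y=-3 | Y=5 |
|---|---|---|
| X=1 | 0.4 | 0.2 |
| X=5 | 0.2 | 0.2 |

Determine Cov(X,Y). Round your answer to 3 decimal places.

1.280

E[X] = 2.6,  E[Y] = 0.2
E[XY] = 1.8
Cov(X,Y) = E[XY] − E[X]E[Y] = 1.8 − (2.6)(0.2) = 1.28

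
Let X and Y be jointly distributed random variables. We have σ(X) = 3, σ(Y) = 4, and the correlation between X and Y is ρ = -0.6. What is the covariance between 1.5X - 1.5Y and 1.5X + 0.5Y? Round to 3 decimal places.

19.050

var(X) = (3)² = 9;  var(Y) = (4)² = 16
Cov(X,Y) = ρ·σ(X)·σ(Y) = -0.6·3·4 = -7.2
Cov(1.5X - 1.5Y, 1.5X + 0.5Y) = (1.5)(1.5)var(X) + (-1.5)(0.5)var(Y) + [(1.5)(0.5) + (-1.5)(1.5)]Cov(X,Y)
= 2.25·9 + -0.75·16 + -1.5·-7.2 = 19.05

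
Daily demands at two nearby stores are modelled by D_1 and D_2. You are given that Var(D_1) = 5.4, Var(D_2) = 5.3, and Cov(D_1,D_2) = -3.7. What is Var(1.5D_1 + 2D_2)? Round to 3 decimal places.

11.150

Var(1.5D_1 + 2D_2) = (1.5)²·Var(D_1) + (2)²·Var(D_2) + 2·(1.5)·(2)·Cov(D_1,D_2)
= 2.25·5.4 + 4·5.3 + 6·-3.7 = 11.15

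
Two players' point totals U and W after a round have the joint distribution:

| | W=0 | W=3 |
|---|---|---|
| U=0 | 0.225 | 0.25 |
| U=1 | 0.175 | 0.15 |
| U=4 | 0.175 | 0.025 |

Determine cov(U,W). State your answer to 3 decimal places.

-0.684

E[U] = 1.125,  E[W] = 1.275
E[UW] = 0.75
cov(U,W) = E[UW] − E[U]E[W] = 0.75 − (1.125)(1.275) = -0.684375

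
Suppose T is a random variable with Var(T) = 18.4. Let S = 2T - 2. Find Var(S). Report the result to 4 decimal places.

Var(2T - 2) = (2)²·Var(T) = 4·18.4 = 73.6

73.6000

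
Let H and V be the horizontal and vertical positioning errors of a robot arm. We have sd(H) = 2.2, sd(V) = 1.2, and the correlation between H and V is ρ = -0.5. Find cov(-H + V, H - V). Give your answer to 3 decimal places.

var(H) = (2.2)² = 4.84;  var(V) = (1.2)² = 1.44
cov(H,V) = ρ·sd(H)·sd(V) = -0.5·2.2·1.2 = -1.32
cov(-H + V, H - V) = (-1)(1)var(H) + (1)(-1)var(V) + [(-1)(-1) + (1)(1)]cov(H,V)
= -1·4.84 + -1·1.44 + 2·-1.32 = -8.92

-8.920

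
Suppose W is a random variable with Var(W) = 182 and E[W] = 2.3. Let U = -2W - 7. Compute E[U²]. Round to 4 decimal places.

862.5600

E[-2W - 7] = -2·2.3 − 7 = -11.6
Var(-2W - 7) = (-2)²·182 = 728
E[U²] = Var(U) + (E[U])² = 728 + (-11.6)² = 862.56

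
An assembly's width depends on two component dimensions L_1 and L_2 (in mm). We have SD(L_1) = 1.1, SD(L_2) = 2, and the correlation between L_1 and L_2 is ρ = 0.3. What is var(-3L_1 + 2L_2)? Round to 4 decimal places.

var(L_1) = (1.1)² = 1.21;  var(L_2) = (2)² = 4
cov(L_1,L_2) = ρ·SD(L_1)·SD(L_2) = 0.3·1.1·2 = 0.66
var(-3L_1 + 2L_2) = (-3)²·var(L_1) + (2)²·var(L_2) + 2·(-3)·(2)·cov(L_1,L_2)
= 9·1.21 + 4·4 + -12·0.66 = 18.97

18.9700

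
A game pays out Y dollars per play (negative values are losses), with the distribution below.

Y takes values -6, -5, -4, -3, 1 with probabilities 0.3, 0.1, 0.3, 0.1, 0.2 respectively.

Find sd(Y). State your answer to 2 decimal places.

2.50

E[Y] = (-6)(0.3) + (-5)(0.1) + (-4)(0.3) + (-3)(0.1) + (1)(0.2) = -3.6
E[Y²] = (-6)²(0.3) + (-5)²(0.1) + (-4)²(0.3) + (-3)²(0.1) + (1)²(0.2) = 19.2
V(Y) = E[Y²] − (E[Y])² = 19.2 − (-3.6)² = 6.24
sd(Y) = √6.24 ≈ 2.50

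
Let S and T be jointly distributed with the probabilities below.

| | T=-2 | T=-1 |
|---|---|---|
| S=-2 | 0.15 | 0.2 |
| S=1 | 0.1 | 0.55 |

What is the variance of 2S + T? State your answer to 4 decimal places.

E[S] = -0.05,  E[T] = -1.25,  E[ST] = 0.25
V(S) = 2.05 − (-0.05)² = 2.0475;  V(T) = 1.75 − (-1.25)² = 0.1875
cov(S,T) = 0.25 − (-0.05)(-1.25) = 0.1875
V(2S + T) = (2)²·2.0475 + (1)²·0.1875 + 2·(2)·(1)·0.1875 = 9.1275

9.1275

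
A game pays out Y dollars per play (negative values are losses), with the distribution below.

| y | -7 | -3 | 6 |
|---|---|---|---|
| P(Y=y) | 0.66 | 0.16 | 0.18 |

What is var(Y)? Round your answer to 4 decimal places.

E[Y] = (-7)(0.66) + (-3)(0.16) + (6)(0.18) = -4.02
E[Y²] = (-7)²(0.66) + (-3)²(0.16) + (6)²(0.18) = 40.26
var(Y) = E[Y²] − (E[Y])² = 40.26 − (-4.02)² = 24.0996

24.0996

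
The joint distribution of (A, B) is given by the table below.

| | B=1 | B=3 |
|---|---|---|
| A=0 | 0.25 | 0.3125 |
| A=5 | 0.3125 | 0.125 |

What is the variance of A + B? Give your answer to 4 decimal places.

5.8086

E[A] = 2.1875,  E[B] = 1.875,  E[AB] = 3.4375
Var(A) = 10.9375 − (2.1875)² = 6.15234375;  Var(B) = 4.5 − (1.875)² = 0.984375
Cov(A,B) = 3.4375 − (2.1875)(1.875) = -0.6640625
Var(A + B) = (1)²·6.15234375 + (1)²·0.984375 + 2·(1)·(1)·-0.6640625 = 5.80859375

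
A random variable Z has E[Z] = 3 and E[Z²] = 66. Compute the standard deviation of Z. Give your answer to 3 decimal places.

Var(Z) = 66 − (3)² = 57
sd(Z) = √57 ≈ 7.550

7.550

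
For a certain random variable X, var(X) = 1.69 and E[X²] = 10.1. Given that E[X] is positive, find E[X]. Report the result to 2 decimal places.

2.90

(E[X])² = E[X²] − var(X) = 10.1 − 1.69 = 8.41
E[X] = √8.41 = 2.9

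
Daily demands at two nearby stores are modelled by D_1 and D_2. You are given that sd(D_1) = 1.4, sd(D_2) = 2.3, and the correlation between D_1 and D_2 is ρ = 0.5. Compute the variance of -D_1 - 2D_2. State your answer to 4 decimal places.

29.5600

var(D_1) = (1.4)² = 1.96;  var(D_2) = (2.3)² = 5.29
cov(D_1,D_2) = ρ·sd(D_1)·sd(D_2) = 0.5·1.4·2.3 = 1.61
var(-D_1 - 2D_2) = (-1)²·var(D_1) + (-2)²·var(D_2) + 2·(-1)·(-2)·cov(D_1,D_2)
= 1·1.96 + 4·5.29 + 4·1.61 = 29.56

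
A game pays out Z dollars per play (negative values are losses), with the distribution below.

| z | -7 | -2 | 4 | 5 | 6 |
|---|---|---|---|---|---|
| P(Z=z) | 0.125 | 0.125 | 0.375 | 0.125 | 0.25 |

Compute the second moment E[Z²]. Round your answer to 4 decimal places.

24.7500

E[Z²] = (-7)²(0.125) + (-2)²(0.125) + (4)²(0.375) + (5)²(0.125) + (6)²(0.25) = 24.75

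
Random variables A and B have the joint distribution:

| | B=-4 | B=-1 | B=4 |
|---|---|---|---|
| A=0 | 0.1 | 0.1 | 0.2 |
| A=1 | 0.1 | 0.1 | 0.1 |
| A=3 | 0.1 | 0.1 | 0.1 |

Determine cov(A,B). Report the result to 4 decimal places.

E[A] = 1.2,  E[B] = 0.1
E[AB] = -0.4
cov(A,B) = E[AB] − E[A]E[B] = -0.4 − (1.2)(0.1) = -0.52

-0.5200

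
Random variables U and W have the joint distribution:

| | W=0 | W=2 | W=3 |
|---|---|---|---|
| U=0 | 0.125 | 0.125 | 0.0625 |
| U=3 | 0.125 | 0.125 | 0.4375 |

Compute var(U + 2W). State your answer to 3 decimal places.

E[U] = 2.0625,  E[W] = 2,  E[UW] = 4.6875
var(U) = 6.1875 − (2.0625)² = 1.93359375;  var(W) = 5.5 − (2)² = 1.5
Cov(U,W) = 4.6875 − (2.0625)(2) = 0.5625
var(U + 2W) = (1)²·1.93359375 + (2)²·1.5 + 2·(1)·(2)·0.5625 = 10.18359375

10.184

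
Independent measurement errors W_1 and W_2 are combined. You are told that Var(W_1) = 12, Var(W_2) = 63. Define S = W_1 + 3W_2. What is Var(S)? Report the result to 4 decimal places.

579.0000

By independence, Var(S) = (1)²Var(W_1) + (3)²Var(W_2)
= (1)²·12 + (3)²·63 = 579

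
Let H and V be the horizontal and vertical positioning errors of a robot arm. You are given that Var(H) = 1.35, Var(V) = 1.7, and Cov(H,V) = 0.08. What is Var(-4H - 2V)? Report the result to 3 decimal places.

29.680

Var(-4H - 2V) = (-4)²·Var(H) + (-2)²·Var(V) + 2·(-4)·(-2)·Cov(H,V)
= 16·1.35 + 4·1.7 + 16·0.08 = 29.68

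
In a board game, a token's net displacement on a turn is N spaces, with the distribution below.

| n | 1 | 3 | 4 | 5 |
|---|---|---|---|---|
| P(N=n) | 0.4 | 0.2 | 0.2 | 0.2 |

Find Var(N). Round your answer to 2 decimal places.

E[N] = (1)(0.4) + (3)(0.2) + (4)(0.2) + (5)(0.2) = 2.8
E[N²] = (1)²(0.4) + (3)²(0.2) + (4)²(0.2) + (5)²(0.2) = 10.4
Var(N) = E[N²] − (E[N])² = 10.4 − (2.8)² = 2.56

2.56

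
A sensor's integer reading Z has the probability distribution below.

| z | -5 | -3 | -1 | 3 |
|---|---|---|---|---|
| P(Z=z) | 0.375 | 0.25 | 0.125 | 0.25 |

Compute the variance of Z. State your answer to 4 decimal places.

10.0000

E[Z] = (-5)(0.375) + (-3)(0.25) + (-1)(0.125) + (3)(0.25) = -2
E[Z²] = (-5)²(0.375) + (-3)²(0.25) + (-1)²(0.125) + (3)²(0.25) = 14
Var(Z) = E[Z²] − (E[Z])² = 14 − (-2)² = 10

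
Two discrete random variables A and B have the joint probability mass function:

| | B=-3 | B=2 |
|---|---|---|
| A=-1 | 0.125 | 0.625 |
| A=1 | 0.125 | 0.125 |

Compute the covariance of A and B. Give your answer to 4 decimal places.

-0.6250

E[A] = -0.5,  E[B] = 0.75
E[AB] = -1
cov(A,B) = E[AB] − E[A]E[B] = -1 − (-0.5)(0.75) = -0.625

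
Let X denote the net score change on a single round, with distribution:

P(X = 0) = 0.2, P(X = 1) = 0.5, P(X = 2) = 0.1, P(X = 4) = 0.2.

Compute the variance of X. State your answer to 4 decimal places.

1.8500

E[X] = (0)(0.2) + (1)(0.5) + (2)(0.1) + (4)(0.2) = 1.5
E[X²] = (0)²(0.2) + (1)²(0.5) + (2)²(0.1) + (4)²(0.2) = 4.1
Var(X) = E[X²] − (E[X])² = 4.1 − (1.5)² = 1.85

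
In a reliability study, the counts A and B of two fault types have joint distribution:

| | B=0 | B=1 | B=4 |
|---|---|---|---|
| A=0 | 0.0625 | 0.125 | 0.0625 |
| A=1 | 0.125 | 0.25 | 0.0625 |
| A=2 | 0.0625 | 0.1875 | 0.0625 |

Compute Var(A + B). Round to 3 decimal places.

E[A] = 1.0625,  E[B] = 1.3125,  E[AB] = 1.375
Var(A) = 1.6875 − (1.0625)² = 0.55859375;  Var(B) = 3.5625 − (1.3125)² = 1.83984375
Cov(A,B) = 1.375 − (1.0625)(1.3125) = -0.01953125
Var(A + B) = (1)²·0.55859375 + (1)²·1.83984375 + 2·(1)·(1)·-0.01953125 = 2.359375

2.359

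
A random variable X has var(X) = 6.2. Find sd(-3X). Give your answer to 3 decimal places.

var(-3X) = (-3)²·6.2 = 55.8
sd(-3X) = √55.8 ≈ 7.470

7.470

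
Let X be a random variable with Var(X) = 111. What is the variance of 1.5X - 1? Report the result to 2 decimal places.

249.75

Var(1.5X - 1) = (1.5)²·Var(X) = 2.25·111 = 249.75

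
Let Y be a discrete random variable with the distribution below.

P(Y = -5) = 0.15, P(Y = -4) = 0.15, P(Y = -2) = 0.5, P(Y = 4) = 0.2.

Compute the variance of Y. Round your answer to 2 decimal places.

8.95

E[Y] = (-5)(0.15) + (-4)(0.15) + (-2)(0.5) + (4)(0.2) = -1.55
E[Y²] = (-5)²(0.15) + (-4)²(0.15) + (-2)²(0.5) + (4)²(0.2) = 11.35
V(Y) = E[Y²] − (E[Y])² = 11.35 − (-1.55)² = 8.9475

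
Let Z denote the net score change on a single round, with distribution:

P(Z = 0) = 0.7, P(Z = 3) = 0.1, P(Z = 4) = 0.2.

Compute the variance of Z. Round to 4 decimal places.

2.8900

E[Z] = (0)(0.7) + (3)(0.1) + (4)(0.2) = 1.1
E[Z²] = (0)²(0.7) + (3)²(0.1) + (4)²(0.2) = 4.1
var(Z) = E[Z²] − (E[Z])² = 4.1 − (1.1)² = 2.89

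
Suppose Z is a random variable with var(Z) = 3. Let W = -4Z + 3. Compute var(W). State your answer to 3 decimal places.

var(-4Z + 3) = (-4)²·var(Z) = 16·3 = 48

48.000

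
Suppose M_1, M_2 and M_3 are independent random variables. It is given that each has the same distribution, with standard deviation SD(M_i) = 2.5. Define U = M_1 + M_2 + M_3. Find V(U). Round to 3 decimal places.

18.750

V(M_i) = (2.5)² = 6.25
By independence, V(U) = (1)²V(M_1) + (1)²V(M_2) + (1)²V(M_3)
= (1)²·6.25 + (1)²·6.25 + (1)²·6.25 = 18.75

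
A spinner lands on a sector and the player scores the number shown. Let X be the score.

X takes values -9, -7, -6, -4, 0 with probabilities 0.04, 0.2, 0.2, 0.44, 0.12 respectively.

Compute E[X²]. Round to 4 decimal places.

E[X²] = (-9)²(0.04) + (-7)²(0.2) + (-6)²(0.2) + (-4)²(0.44) + (0)²(0.12) = 27.28

27.2800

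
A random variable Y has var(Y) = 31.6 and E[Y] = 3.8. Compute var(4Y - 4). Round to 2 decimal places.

505.60

var(4Y - 4) = (4)²·var(Y) = 16·31.6 = 505.6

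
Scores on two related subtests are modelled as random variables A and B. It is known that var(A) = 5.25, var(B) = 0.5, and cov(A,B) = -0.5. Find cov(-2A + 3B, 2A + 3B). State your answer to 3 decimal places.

-16.500

cov(-2A + 3B, 2A + 3B) = (-2)(2)var(A) + (3)(3)var(B) + [(-2)(3) + (3)(2)]cov(A,B)
= -4·5.25 + 9·0.5 + 0·-0.5 = -16.5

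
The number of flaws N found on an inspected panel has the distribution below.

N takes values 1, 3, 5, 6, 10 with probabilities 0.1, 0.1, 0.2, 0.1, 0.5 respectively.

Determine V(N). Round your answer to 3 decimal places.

E[N] = (1)(0.1) + (3)(0.1) + (5)(0.2) + (6)(0.1) + (10)(0.5) = 7
E[N²] = (1)²(0.1) + (3)²(0.1) + (5)²(0.2) + (6)²(0.1) + (10)²(0.5) = 59.6
V(N) = E[N²] − (E[N])² = 59.6 − (7)² = 10.6

10.600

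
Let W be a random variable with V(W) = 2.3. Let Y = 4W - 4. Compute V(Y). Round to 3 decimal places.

V(4W - 4) = (4)²·V(W) = 16·2.3 = 36.8

36.800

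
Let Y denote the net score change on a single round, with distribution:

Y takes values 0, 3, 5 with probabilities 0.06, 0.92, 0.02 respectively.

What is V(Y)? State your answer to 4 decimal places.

0.6004

E[Y] = (0)(0.06) + (3)(0.92) + (5)(0.02) = 2.86
E[Y²] = (0)²(0.06) + (3)²(0.92) + (5)²(0.02) = 8.78
V(Y) = E[Y²] − (E[Y])² = 8.78 − (2.86)² = 0.6004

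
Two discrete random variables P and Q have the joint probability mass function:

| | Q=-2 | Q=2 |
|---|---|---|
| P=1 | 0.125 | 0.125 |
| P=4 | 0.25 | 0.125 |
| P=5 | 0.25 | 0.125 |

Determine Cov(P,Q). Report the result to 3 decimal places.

-0.438

E[P] = 3.625,  E[Q] = -0.5
E[PQ] = -2.25
Cov(P,Q) = E[PQ] − E[P]E[Q] = -2.25 − (3.625)(-0.5) = -0.4375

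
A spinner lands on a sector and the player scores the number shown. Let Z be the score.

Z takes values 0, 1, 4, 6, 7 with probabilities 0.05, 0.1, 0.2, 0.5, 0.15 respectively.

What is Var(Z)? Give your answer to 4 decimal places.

4.1475

E[Z] = (0)(0.05) + (1)(0.1) + (4)(0.2) + (6)(0.5) + (7)(0.15) = 4.95
E[Z²] = (0)²(0.05) + (1)²(0.1) + (4)²(0.2) + (6)²(0.5) + (7)²(0.15) = 28.65
Var(Z) = E[Z²] − (E[Z])² = 28.65 − (4.95)² = 4.1475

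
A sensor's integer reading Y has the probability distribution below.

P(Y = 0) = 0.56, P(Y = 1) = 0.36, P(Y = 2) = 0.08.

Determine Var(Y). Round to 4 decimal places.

0.4096

E[Y] = (0)(0.56) + (1)(0.36) + (2)(0.08) = 0.52
E[Y²] = (0)²(0.56) + (1)²(0.36) + (2)²(0.08) = 0.68
Var(Y) = E[Y²] − (E[Y])² = 0.68 − (0.52)² = 0.4096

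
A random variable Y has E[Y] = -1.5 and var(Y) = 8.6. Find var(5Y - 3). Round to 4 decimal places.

215.0000

var(5Y - 3) = (5)²·var(Y) = 25·8.6 = 215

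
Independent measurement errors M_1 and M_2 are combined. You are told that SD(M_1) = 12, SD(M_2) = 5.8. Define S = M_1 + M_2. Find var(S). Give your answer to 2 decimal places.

var(M_1) = 144, var(M_2) = 33.64
By independence, var(S) = (1)²var(M_1) + (1)²var(M_2)
= (1)²·144 + (1)²·33.64 = 177.64

177.64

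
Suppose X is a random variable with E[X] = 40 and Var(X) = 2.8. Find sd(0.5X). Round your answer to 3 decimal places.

0.837

Var(0.5X) = (0.5)²·2.8 = 0.7
sd(0.5X) = √0.7 ≈ 0.837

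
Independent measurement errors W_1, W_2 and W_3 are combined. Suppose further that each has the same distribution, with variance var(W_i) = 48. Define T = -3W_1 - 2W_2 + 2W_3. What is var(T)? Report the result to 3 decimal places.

816.000

By independence, var(T) = (-3)²var(W_1) + (-2)²var(W_2) + (2)²var(W_3)
= (-3)²·48 + (-2)²·48 + (2)²·48 = 816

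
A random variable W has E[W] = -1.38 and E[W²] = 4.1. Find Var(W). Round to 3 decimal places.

2.196

Var(W) = 4.1 − (-1.38)² = 2.1956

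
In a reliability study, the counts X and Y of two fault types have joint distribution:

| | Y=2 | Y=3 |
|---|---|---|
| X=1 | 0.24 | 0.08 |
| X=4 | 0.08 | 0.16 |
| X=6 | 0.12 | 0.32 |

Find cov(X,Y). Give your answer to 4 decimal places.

0.4448

E[X] = 3.92,  E[Y] = 2.56
E[XY] = 10.48
cov(X,Y) = E[XY] − E[X]E[Y] = 10.48 − (3.92)(2.56) = 0.4448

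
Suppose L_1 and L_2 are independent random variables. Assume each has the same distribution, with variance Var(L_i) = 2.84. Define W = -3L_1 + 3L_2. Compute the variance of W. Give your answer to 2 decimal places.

51.12

By independence, Var(W) = (-3)²Var(L_1) + (3)²Var(L_2)
= (-3)²·2.84 + (3)²·2.84 = 51.12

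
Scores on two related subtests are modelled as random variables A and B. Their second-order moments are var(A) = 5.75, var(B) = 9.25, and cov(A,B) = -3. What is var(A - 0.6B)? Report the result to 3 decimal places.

12.680

var(A - 0.6B) = (1)²·var(A) + (-0.6)²·var(B) + 2·(1)·(-0.6)·cov(A,B)
= 1·5.75 + 0.36·9.25 + -1.2·-3 = 12.68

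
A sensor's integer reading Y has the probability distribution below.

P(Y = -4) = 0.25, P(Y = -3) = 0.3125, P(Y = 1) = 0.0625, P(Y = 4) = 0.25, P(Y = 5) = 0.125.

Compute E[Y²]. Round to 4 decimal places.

14.0000

E[Y²] = (-4)²(0.25) + (-3)²(0.3125) + (1)²(0.0625) + (4)²(0.25) + (5)²(0.125) = 14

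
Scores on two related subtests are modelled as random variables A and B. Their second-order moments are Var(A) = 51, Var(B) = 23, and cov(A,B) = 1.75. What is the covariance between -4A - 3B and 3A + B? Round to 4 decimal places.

-703.7500

cov(-4A - 3B, 3A + B) = (-4)(3)Var(A) + (-3)(1)Var(B) + [(-4)(1) + (-3)(3)]cov(A,B)
= -12·51 + -3·23 + -13·1.75 = -703.75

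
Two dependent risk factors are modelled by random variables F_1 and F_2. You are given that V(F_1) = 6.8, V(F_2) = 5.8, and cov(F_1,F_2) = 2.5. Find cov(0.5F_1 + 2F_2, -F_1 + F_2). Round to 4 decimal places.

4.4500

cov(0.5F_1 + 2F_2, -F_1 + F_2) = (0.5)(-1)V(F_1) + (2)(1)V(F_2) + [(0.5)(1) + (2)(-1)]cov(F_1,F_2)
= -0.5·6.8 + 2·5.8 + -1.5·2.5 = 4.45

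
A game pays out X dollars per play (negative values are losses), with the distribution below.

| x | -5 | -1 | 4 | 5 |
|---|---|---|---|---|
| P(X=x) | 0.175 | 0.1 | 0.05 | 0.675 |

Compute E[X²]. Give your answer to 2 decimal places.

E[X²] = (-5)²(0.175) + (-1)²(0.1) + (4)²(0.05) + (5)²(0.675) = 22.15

22.15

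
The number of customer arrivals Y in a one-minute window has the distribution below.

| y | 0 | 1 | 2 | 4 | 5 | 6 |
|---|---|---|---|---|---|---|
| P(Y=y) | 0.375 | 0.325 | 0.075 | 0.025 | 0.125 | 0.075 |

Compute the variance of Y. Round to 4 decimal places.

4.1275

E[Y] = (0)(0.375) + (1)(0.325) + (2)(0.075) + (4)(0.025) + (5)(0.125) + (6)(0.075) = 1.65
E[Y²] = (0)²(0.375) + (1)²(0.325) + (2)²(0.075) + (4)²(0.025) + (5)²(0.125) + (6)²(0.075) = 6.85
Var(Y) = E[Y²] − (E[Y])² = 6.85 − (1.65)² = 4.1275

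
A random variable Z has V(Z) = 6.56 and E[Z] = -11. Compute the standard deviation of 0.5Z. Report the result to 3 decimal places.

V(0.5Z) = (0.5)²·6.56 = 1.64
SD(0.5Z) = √1.64 ≈ 1.281

1.281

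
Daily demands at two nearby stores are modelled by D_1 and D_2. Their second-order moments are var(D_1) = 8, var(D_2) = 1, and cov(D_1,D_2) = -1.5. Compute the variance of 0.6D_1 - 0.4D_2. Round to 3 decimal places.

var(0.6D_1 - 0.4D_2) = (0.6)²·var(D_1) + (-0.4)²·var(D_2) + 2·(0.6)·(-0.4)·cov(D_1,D_2)
= 0.36·8 + 0.16·1 + -0.48·-1.5 = 3.76

3.760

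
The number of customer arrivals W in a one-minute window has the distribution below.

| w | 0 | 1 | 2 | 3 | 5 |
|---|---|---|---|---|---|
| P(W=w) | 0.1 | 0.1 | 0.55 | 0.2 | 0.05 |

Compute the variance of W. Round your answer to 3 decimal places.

E[W] = (0)(0.1) + (1)(0.1) + (2)(0.55) + (3)(0.2) + (5)(0.05) = 2.05
E[W²] = (0)²(0.1) + (1)²(0.1) + (2)²(0.55) + (3)²(0.2) + (5)²(0.05) = 5.35
var(W) = E[W²] − (E[W])² = 5.35 − (2.05)² = 1.1475

1.148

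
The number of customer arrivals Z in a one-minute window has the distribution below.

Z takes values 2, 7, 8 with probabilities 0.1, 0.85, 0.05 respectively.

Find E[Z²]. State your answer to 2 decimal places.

45.25

E[Z²] = (2)²(0.1) + (7)²(0.85) + (8)²(0.05) = 45.25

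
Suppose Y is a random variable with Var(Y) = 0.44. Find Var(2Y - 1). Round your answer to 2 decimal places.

1.76

Var(2Y - 1) = (2)²·Var(Y) = 4·0.44 = 1.76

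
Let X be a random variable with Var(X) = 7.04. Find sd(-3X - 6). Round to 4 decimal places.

Var(-3X - 6) = (-3)²·7.04 = 63.36
sd(-3X - 6) = √63.36 ≈ 7.9599

7.9599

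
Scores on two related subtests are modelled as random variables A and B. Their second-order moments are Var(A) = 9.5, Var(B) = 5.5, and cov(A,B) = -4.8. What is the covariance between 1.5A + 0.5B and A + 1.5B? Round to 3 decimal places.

5.175

cov(1.5A + 0.5B, A + 1.5B) = (1.5)(1)Var(A) + (0.5)(1.5)Var(B) + [(1.5)(1.5) + (0.5)(1)]cov(A,B)
= 1.5·9.5 + 0.75·5.5 + 2.75·-4.8 = 5.175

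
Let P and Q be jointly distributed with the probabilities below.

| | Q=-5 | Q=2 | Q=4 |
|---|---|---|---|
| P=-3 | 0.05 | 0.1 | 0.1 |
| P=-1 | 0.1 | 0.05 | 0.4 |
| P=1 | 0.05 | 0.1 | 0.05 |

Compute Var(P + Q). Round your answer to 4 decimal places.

E[P] = -1.1,  E[Q] = 1.7,  E[PQ] = -2.1
Var(P) = 3 − (-1.1)² = 1.79;  Var(Q) = 14.8 − (1.7)² = 11.91
Cov(P,Q) = -2.1 − (-1.1)(1.7) = -0.23
Var(P + Q) = (1)²·1.79 + (1)²·11.91 + 2·(1)·(1)·-0.23 = 13.24

13.2400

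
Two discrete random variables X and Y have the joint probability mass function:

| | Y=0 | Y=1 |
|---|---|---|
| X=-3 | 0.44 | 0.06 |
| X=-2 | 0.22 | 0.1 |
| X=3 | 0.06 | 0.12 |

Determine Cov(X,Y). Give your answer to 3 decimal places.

0.428

E[X] = -1.6,  E[Y] = 0.28
E[XY] = -0.02
Cov(X,Y) = E[XY] − E[X]E[Y] = -0.02 − (-1.6)(0.28) = 0.428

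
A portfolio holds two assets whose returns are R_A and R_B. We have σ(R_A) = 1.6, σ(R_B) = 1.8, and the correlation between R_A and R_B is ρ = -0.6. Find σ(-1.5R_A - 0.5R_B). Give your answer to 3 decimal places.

V(R_A) = (1.6)² = 2.56;  V(R_B) = (1.8)² = 3.24
Cov(R_A,R_B) = ρ·σ(R_A)·σ(R_B) = -0.6·1.6·1.8 = -1.728
V(-1.5R_A - 0.5R_B) = (-1.5)²·V(R_A) + (-0.5)²·V(R_B) + 2·(-1.5)·(-0.5)·Cov(R_A,R_B)
= 2.25·2.56 + 0.25·3.24 + 1.5·-1.728 = 3.978
σ(-1.5R_A - 0.5R_B) = √3.978 ≈ 1.994

1.994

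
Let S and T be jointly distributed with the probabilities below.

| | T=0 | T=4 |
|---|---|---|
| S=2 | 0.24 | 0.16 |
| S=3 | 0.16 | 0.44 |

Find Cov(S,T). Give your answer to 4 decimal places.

E[S] = 2.6,  E[T] = 2.4
E[ST] = 6.56
Cov(S,T) = E[ST] − E[S]E[T] = 6.56 − (2.6)(2.4) = 0.32

0.3200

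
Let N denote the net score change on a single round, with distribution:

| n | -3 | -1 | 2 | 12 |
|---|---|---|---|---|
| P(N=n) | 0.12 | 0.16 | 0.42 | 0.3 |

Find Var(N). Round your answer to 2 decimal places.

30.75

E[N] = (-3)(0.12) + (-1)(0.16) + (2)(0.42) + (12)(0.3) = 3.92
E[N²] = (-3)²(0.12) + (-1)²(0.16) + (2)²(0.42) + (12)²(0.3) = 46.12
Var(N) = E[N²] − (E[N])² = 46.12 − (3.92)² = 30.7536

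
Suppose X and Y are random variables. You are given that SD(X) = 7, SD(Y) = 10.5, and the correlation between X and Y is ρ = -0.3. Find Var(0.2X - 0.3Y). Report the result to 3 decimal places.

14.529

Var(X) = (7)² = 49;  Var(Y) = (10.5)² = 110.25
Cov(X,Y) = ρ·SD(X)·SD(Y) = -0.3·7·10.5 = -22.05
Var(0.2X - 0.3Y) = (0.2)²·Var(X) + (-0.3)²·Var(Y) + 2·(0.2)·(-0.3)·Cov(X,Y)
= 0.04·49 + 0.09·110.25 + -0.12·-22.05 = 14.5285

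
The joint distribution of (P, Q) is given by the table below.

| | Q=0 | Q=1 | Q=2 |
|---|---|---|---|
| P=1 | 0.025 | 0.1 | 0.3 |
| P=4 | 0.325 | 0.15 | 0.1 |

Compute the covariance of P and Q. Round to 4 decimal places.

-0.7613

E[P] = 2.725,  E[Q] = 1.05
E[PQ] = 2.1
Cov(P,Q) = E[PQ] − E[P]E[Q] = 2.1 − (2.725)(1.05) = -0.76125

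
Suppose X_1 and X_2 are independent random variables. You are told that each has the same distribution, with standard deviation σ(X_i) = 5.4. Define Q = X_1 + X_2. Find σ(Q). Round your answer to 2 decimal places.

7.64

Var(X_i) = (5.4)² = 29.16
By independence, Var(Q) = (1)²Var(X_1) + (1)²Var(X_2)
= (1)²·29.16 + (1)²·29.16 = 58.32
σ(Q) = √58.32 ≈ 7.64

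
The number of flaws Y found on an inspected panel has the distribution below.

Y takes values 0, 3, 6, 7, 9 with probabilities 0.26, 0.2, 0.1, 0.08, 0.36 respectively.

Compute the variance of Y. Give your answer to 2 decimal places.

E[Y] = (0)(0.26) + (3)(0.2) + (6)(0.1) + (7)(0.08) + (9)(0.36) = 5
E[Y²] = (0)²(0.26) + (3)²(0.2) + (6)²(0.1) + (7)²(0.08) + (9)²(0.36) = 38.48
Var(Y) = E[Y²] − (E[Y])² = 38.48 − (5)² = 13.48

13.48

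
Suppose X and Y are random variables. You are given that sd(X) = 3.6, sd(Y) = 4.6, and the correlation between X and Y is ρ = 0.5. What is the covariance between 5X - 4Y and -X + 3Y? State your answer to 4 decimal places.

-161.4000

Var(X) = (3.6)² = 12.96;  Var(Y) = (4.6)² = 21.16
Cov(X,Y) = ρ·sd(X)·sd(Y) = 0.5·3.6·4.6 = 8.28
Cov(5X - 4Y, -X + 3Y) = (5)(-1)Var(X) + (-4)(3)Var(Y) + [(5)(3) + (-4)(-1)]Cov(X,Y)
= -5·12.96 + -12·21.16 + 19·8.28 = -161.4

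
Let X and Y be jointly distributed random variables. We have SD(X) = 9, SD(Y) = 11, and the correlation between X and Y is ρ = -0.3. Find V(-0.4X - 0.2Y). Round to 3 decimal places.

V(X) = (9)² = 81;  V(Y) = (11)² = 121
Cov(X,Y) = ρ·SD(X)·SD(Y) = -0.3·9·11 = -29.7
V(-0.4X - 0.2Y) = (-0.4)²·V(X) + (-0.2)²·V(Y) + 2·(-0.4)·(-0.2)·Cov(X,Y)
= 0.16·81 + 0.04·121 + 0.16·-29.7 = 13.048

13.048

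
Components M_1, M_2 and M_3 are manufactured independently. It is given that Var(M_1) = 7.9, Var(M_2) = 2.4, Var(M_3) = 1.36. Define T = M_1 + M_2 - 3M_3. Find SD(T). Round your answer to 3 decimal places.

4.748

By independence, Var(T) = (1)²Var(M_1) + (1)²Var(M_2) + (-3)²Var(M_3)
= (1)²·7.9 + (1)²·2.4 + (-3)²·1.36 = 22.54
SD(T) = √22.54 ≈ 4.748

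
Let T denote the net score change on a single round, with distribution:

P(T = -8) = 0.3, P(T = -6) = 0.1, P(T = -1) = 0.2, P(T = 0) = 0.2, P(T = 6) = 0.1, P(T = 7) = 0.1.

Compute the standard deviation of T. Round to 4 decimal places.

E[T] = (-8)(0.3) + (-6)(0.1) + (-1)(0.2) + (0)(0.2) + (6)(0.1) + (7)(0.1) = -1.9
E[T²] = (-8)²(0.3) + (-6)²(0.1) + (-1)²(0.2) + (0)²(0.2) + (6)²(0.1) + (7)²(0.1) = 31.5
V(T) = E[T²] − (E[T])² = 31.5 − (-1.9)² = 27.89
sd(T) = √27.89 ≈ 5.2811

5.2811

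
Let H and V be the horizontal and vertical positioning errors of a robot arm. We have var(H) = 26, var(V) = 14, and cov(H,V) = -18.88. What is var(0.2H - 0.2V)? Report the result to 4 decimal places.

3.1104

var(0.2H - 0.2V) = (0.2)²·var(H) + (-0.2)²·var(V) + 2·(0.2)·(-0.2)·cov(H,V)
= 0.04·26 + 0.04·14 + -0.08·-18.88 = 3.1104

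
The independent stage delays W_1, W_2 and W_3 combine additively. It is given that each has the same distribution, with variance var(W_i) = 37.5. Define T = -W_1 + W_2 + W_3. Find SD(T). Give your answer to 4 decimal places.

10.6066

By independence, var(T) = (-1)²var(W_1) + (1)²var(W_2) + (1)²var(W_3)
= (-1)²·37.5 + (1)²·37.5 + (1)²·37.5 = 112.5
SD(T) = √112.5 ≈ 10.6066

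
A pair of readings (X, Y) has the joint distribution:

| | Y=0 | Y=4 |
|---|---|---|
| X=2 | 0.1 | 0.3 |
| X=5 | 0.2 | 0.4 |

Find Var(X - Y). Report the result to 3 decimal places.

E[X] = 3.8,  E[Y] = 2.8,  E[XY] = 10.4
Var(X) = 16.6 − (3.8)² = 2.16;  Var(Y) = 11.2 − (2.8)² = 3.36
Cov(X,Y) = 10.4 − (3.8)(2.8) = -0.24
Var(X - Y) = (1)²·2.16 + (-1)²·3.36 + 2·(1)·(-1)·-0.24 = 6

6.000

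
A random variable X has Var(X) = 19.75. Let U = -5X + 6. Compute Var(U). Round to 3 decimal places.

Var(-5X + 6) = (-5)²·Var(X) = 25·19.75 = 493.75

493.750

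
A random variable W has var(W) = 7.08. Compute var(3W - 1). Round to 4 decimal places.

var(3W - 1) = (3)²·var(W) = 9·7.08 = 63.72

63.7200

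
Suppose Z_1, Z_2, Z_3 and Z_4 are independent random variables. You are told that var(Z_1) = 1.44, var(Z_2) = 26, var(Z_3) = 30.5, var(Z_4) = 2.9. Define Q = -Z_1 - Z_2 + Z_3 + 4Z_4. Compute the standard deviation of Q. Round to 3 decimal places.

By independence, var(Q) = (-1)²var(Z_1) + (-1)²var(Z_2) + (1)²var(Z_3) + (4)²var(Z_4)
= (-1)²·1.44 + (-1)²·26 + (1)²·30.5 + (4)²·2.9 = 104.34
sd(Q) = √104.34 ≈ 10.215

10.215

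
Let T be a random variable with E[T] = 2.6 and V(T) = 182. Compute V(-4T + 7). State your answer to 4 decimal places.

2912.0000

V(-4T + 7) = (-4)²·V(T) = 16·182 = 2912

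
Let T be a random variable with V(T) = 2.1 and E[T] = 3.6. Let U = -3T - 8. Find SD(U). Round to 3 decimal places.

V(-3T - 8) = (-3)²·2.1 = 18.9
SD(U) = √18.9 ≈ 4.347

4.347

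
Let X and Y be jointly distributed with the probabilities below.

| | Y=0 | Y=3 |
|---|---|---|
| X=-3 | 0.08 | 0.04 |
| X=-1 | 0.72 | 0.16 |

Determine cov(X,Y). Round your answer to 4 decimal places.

E[X] = -1.24,  E[Y] = 0.6
E[XY] = -0.84
cov(X,Y) = E[XY] − E[X]E[Y] = -0.84 − (-1.24)(0.6) = -0.096

-0.0960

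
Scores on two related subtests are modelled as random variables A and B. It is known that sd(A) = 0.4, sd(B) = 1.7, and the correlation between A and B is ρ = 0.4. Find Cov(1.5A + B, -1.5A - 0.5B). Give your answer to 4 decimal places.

-2.4170

Var(A) = (0.4)² = 0.16;  Var(B) = (1.7)² = 2.89
Cov(A,B) = ρ·sd(A)·sd(B) = 0.4·0.4·1.7 = 0.272
Cov(1.5A + B, -1.5A - 0.5B) = (1.5)(-1.5)Var(A) + (1)(-0.5)Var(B) + [(1.5)(-0.5) + (1)(-1.5)]Cov(A,B)
= -2.25·0.16 + -0.5·2.89 + -2.25·0.272 = -2.417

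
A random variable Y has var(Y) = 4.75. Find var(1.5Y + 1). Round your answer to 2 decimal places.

var(1.5Y + 1) = (1.5)²·var(Y) = 2.25·4.75 = 10.6875

10.69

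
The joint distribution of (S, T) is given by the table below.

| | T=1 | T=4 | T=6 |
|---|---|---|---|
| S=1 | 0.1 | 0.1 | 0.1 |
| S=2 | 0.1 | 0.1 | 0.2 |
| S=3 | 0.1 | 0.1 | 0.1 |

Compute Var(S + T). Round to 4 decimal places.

E[S] = 2,  E[T] = 3.9,  E[ST] = 7.8
Var(S) = 4.6 − (2)² = 0.6;  Var(T) = 19.5 − (3.9)² = 4.29
Cov(S,T) = 7.8 − (2)(3.9) = 0
Var(S + T) = (1)²·0.6 + (1)²·4.29 + 2·(1)·(1)·0 = 4.89

4.8900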